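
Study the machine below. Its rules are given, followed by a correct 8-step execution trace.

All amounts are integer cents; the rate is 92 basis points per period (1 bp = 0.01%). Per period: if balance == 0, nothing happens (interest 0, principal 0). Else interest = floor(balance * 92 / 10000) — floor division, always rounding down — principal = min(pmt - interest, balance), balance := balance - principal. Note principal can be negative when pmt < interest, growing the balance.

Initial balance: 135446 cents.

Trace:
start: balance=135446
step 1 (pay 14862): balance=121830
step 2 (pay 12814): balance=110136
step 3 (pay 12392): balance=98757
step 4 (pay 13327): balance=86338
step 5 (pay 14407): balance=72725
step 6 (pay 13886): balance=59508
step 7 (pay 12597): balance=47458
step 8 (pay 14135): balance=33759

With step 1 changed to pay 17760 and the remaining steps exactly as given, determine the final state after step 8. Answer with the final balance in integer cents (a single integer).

(re-executing from step 1 with the substitution; state before step 1: balance=135446)
step 1 (pay 17760): balance=118932
step 2 (pay 12814): balance=107212
step 3 (pay 12392): balance=95806
step 4 (pay 13327): balance=83360
step 5 (pay 14407): balance=69719
step 6 (pay 13886): balance=56474
step 7 (pay 12597): balance=44396
step 8 (pay 14135): balance=30669

30669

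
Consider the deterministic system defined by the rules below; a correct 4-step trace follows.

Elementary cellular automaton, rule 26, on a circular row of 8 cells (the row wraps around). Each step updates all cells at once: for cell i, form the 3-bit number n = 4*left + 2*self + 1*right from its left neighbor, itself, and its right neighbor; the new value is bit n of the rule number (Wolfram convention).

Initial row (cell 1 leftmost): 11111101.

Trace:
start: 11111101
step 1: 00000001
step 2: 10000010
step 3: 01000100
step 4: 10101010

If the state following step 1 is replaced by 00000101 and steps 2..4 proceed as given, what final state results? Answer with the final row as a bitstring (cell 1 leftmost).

state after step 1 := 00000101
step 2: 10001000
step 3: 01010101
step 4: 00000000

00000000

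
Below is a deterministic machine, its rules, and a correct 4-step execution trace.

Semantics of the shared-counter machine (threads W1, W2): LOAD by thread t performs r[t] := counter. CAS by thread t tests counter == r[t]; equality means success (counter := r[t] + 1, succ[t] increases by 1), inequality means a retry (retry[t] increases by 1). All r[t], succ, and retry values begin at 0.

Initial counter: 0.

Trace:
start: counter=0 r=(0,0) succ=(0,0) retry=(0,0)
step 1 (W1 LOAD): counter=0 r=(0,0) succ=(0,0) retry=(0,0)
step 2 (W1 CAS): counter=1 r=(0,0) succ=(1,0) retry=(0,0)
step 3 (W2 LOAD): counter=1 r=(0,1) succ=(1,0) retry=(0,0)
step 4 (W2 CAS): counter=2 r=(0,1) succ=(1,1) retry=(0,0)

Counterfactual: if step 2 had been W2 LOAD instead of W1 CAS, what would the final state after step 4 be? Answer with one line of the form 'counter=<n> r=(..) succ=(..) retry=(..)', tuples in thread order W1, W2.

counter=1 r=(0,0) succ=(0,1) retry=(0,0)

(re-executing from step 2 with the substitution; state before step 2: counter=0 r=(0,0) succ=(0,0) retry=(0,0))
step 2 (W2 LOAD): counter=0 r=(0,0) succ=(0,0) retry=(0,0)
step 3 (W2 LOAD): counter=0 r=(0,0) succ=(0,0) retry=(0,0)
step 4 (W2 CAS): counter=1 r=(0,0) succ=(0,1) retry=(0,0)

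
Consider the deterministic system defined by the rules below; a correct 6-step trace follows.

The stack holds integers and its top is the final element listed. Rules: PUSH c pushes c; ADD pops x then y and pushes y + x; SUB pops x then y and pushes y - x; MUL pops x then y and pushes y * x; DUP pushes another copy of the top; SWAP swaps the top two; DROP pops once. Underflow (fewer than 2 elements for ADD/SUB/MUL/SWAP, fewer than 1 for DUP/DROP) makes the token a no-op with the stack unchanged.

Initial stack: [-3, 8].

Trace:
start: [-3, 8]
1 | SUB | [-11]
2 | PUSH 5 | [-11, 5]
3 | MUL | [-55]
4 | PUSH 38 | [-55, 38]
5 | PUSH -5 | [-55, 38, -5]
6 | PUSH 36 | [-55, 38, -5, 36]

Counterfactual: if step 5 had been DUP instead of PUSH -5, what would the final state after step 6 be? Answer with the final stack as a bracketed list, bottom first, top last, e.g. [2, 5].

(re-executing from step 5 with the substitution; state before step 5: [-55, 38])
5 | DUP | [-55, 38, 38]
6 | PUSH 36 | [-55, 38, 38, 36]

[-55, 38, 38, 36]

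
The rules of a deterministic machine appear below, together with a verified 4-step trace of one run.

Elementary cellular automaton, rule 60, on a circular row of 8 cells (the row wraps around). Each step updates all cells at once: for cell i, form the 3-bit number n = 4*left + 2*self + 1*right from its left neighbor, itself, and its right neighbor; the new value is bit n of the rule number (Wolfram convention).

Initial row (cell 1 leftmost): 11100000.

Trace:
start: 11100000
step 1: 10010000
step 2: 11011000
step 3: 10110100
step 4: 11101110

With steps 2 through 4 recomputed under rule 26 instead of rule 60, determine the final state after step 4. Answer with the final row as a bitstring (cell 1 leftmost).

(re-executing steps 2..4 under rule 26; state before step 2: 10010000)
step 2: 01101001
step 3: 01000110
step 4: 10101101

10101101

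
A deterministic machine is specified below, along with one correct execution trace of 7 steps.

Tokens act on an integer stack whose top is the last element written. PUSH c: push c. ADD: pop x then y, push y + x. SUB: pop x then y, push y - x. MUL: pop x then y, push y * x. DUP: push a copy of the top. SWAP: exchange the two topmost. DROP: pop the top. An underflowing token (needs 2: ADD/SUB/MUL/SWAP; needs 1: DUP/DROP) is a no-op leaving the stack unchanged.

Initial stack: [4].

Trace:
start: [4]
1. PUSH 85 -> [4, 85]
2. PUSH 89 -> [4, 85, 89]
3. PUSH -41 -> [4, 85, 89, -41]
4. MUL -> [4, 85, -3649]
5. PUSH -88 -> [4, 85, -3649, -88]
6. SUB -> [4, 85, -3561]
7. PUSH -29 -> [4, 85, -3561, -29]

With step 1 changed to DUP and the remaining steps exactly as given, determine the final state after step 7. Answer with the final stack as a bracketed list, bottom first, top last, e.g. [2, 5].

[4, 4, -3561, -29]

(re-executing from step 1 with the substitution; state before step 1: [4])
1. DUP -> [4, 4]
2. PUSH 89 -> [4, 4, 89]
3. PUSH -41 -> [4, 4, 89, -41]
4. MUL -> [4, 4, -3649]
5. PUSH -88 -> [4, 4, -3649, -88]
6. SUB -> [4, 4, -3561]
7. PUSH -29 -> [4, 4, -3561, -29]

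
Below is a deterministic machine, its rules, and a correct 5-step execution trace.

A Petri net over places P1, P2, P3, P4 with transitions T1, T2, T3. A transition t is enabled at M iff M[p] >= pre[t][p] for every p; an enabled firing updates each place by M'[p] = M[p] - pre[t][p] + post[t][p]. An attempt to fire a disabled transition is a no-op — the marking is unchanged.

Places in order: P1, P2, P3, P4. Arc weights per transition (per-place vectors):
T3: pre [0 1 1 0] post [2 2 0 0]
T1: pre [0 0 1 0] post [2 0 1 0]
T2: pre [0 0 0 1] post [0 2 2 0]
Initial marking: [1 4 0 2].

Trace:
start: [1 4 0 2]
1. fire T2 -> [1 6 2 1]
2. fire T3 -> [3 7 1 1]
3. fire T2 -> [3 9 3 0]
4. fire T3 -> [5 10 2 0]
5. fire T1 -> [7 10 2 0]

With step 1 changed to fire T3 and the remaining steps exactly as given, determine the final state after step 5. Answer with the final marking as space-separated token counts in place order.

(re-executing from step 1 with the substitution; state before step 1: [1 4 0 2])
1. fire T3 -> [1 4 0 2]
2. fire T3 -> [1 4 0 2]
3. fire T2 -> [1 6 2 1]
4. fire T3 -> [3 7 1 1]
5. fire T1 -> [5 7 1 1]

5 7 1 1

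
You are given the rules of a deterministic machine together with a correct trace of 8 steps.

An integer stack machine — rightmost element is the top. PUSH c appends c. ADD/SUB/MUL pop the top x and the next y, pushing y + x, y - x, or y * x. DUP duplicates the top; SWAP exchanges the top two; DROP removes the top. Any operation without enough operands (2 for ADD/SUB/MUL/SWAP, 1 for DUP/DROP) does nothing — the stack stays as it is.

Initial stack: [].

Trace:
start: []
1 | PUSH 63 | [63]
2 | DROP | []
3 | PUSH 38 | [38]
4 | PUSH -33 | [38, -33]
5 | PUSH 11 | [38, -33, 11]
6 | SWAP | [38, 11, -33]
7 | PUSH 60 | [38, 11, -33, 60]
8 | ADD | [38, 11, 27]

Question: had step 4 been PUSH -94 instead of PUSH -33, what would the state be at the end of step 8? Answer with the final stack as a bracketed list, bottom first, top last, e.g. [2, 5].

[38, 11, -34]

(re-executing from step 4 with the substitution; state before step 4: [38])
4 | PUSH -94 | [38, -94]
5 | PUSH 11 | [38, -94, 11]
6 | SWAP | [38, 11, -94]
7 | PUSH 60 | [38, 11, -94, 60]
8 | ADD | [38, 11, -34]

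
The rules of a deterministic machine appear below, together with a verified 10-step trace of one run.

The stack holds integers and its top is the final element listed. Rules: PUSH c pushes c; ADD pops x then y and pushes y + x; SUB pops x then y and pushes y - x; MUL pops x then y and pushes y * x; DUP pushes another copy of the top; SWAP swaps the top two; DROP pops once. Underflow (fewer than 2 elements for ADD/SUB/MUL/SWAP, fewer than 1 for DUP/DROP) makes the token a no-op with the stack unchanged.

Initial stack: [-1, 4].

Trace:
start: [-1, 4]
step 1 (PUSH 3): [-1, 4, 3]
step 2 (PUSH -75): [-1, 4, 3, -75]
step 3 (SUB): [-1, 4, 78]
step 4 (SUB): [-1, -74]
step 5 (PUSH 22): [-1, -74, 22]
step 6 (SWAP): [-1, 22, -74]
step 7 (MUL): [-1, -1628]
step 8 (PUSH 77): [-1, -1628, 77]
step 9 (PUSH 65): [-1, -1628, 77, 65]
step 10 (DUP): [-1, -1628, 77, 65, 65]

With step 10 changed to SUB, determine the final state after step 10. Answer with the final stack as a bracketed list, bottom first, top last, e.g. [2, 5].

(re-executing from step 10 with the substitution; state before step 10: [-1, -1628, 77, 65])
step 10 (SUB): [-1, -1628, 12]

[-1, -1628, 12]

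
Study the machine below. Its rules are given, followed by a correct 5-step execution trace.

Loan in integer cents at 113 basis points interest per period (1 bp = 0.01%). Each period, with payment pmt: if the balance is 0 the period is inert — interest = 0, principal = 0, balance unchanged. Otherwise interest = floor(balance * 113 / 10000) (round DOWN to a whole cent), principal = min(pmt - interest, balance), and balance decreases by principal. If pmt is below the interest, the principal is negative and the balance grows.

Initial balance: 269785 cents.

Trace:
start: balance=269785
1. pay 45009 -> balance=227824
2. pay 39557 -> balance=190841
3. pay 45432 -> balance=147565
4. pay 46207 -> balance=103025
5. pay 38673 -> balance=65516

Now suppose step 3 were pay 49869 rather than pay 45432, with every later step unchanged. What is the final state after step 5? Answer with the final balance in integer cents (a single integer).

(re-executing from step 3 with the substitution; state before step 3: balance=190841)
3. pay 49869 -> balance=143128
4. pay 46207 -> balance=98538
5. pay 38673 -> balance=60978

60978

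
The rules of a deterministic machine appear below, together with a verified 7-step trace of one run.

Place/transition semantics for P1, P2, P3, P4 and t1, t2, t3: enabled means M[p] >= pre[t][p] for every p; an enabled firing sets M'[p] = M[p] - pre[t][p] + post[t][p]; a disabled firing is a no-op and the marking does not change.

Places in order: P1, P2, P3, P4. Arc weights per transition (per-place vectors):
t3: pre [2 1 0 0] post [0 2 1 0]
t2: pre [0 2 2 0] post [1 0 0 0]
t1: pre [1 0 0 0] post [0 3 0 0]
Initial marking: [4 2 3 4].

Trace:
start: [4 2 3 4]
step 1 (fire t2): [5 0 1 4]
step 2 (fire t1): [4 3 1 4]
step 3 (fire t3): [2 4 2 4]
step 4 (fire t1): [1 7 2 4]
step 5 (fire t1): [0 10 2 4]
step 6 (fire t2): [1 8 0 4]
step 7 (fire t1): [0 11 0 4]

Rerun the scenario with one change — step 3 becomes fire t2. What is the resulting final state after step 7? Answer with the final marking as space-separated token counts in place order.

1 12 1 4

(re-executing from step 3 with the substitution; state before step 3: [4 3 1 4])
step 3 (fire t2): [4 3 1 4]
step 4 (fire t1): [3 6 1 4]
step 5 (fire t1): [2 9 1 4]
step 6 (fire t2): [2 9 1 4]
step 7 (fire t1): [1 12 1 4]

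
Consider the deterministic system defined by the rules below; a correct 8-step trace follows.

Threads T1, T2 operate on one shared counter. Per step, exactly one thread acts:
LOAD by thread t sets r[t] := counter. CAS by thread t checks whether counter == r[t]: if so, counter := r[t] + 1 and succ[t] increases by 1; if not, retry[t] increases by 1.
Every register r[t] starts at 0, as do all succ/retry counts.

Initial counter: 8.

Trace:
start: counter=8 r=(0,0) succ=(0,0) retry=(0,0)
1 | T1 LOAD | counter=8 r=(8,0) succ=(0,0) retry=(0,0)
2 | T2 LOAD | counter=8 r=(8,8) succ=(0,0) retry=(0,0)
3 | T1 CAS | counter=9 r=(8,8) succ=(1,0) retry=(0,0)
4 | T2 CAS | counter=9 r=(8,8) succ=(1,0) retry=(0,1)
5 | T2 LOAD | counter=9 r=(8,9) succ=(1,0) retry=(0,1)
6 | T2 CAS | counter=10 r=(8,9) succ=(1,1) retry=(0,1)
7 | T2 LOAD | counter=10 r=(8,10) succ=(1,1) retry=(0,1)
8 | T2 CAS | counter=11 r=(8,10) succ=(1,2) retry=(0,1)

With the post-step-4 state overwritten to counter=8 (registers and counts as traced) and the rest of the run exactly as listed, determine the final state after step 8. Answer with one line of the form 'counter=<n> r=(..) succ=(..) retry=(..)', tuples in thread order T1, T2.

state after step 4 := counter=8 r=(8,8) succ=(1,0) retry=(0,1)
5 | T2 LOAD | counter=8 r=(8,8) succ=(1,0) retry=(0,1)
6 | T2 CAS | counter=9 r=(8,8) succ=(1,1) retry=(0,1)
7 | T2 LOAD | counter=9 r=(8,9) succ=(1,1) retry=(0,1)
8 | T2 CAS | counter=10 r=(8,9) succ=(1,2) retry=(0,1)

counter=10 r=(8,9) succ=(1,2) retry=(0,1)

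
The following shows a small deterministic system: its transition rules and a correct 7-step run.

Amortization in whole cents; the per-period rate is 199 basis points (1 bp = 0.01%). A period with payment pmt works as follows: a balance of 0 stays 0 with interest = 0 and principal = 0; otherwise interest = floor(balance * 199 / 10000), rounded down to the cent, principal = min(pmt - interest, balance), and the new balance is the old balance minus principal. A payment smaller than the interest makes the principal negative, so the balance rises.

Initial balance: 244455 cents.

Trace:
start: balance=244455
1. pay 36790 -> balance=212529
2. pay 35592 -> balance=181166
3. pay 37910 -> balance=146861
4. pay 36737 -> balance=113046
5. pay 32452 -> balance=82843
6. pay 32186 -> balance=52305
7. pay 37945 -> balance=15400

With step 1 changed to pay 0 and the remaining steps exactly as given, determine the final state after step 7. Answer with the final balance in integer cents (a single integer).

56807

(re-executing from step 1 with the substitution; state before step 1: balance=244455)
1. pay 0 -> balance=249319
2. pay 35592 -> balance=218688
3. pay 37910 -> balance=185129
4. pay 36737 -> balance=152076
5. pay 32452 -> balance=122650
6. pay 32186 -> balance=92904
7. pay 37945 -> balance=56807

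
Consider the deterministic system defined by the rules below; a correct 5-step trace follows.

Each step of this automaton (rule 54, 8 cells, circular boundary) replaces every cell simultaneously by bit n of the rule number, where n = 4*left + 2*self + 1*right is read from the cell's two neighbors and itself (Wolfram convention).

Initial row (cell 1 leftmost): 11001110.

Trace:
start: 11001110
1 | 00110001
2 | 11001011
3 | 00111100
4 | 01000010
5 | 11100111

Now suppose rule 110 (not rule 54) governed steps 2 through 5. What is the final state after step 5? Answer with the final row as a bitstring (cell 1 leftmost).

11000100

(re-executing steps 2..5 under rule 110; state before step 2: 00110001)
2 | 01110011
3 | 11010111
4 | 01111100
5 | 11000100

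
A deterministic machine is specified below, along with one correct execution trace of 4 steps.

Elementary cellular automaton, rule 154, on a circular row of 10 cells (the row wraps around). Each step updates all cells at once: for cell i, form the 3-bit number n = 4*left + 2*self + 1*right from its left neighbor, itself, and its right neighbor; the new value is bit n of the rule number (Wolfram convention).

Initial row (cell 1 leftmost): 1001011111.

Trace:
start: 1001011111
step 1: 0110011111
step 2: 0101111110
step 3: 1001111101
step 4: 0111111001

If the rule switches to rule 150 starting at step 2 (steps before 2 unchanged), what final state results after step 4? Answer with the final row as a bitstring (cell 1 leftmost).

1111001101

(re-executing steps 2..4 under rule 150; state before step 2: 0110011111)
step 2: 0001101110
step 3: 0010000101
step 4: 1111001101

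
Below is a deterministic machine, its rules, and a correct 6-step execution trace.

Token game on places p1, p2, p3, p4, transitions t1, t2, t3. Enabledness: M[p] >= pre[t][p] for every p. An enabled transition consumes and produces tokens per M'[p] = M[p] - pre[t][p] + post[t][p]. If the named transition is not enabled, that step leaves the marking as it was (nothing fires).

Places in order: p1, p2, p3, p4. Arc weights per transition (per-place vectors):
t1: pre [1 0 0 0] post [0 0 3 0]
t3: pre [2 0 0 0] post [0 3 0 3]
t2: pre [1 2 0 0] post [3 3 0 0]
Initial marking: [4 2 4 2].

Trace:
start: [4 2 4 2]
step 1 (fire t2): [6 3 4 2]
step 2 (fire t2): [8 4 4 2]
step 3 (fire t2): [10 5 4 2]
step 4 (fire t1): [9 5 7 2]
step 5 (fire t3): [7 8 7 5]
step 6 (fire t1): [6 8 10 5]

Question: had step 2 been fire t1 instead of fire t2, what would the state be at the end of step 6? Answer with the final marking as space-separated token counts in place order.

(re-executing from step 2 with the substitution; state before step 2: [6 3 4 2])
step 2 (fire t1): [5 3 7 2]
step 3 (fire t2): [7 4 7 2]
step 4 (fire t1): [6 4 10 2]
step 5 (fire t3): [4 7 10 5]
step 6 (fire t1): [3 7 13 5]

3 7 13 5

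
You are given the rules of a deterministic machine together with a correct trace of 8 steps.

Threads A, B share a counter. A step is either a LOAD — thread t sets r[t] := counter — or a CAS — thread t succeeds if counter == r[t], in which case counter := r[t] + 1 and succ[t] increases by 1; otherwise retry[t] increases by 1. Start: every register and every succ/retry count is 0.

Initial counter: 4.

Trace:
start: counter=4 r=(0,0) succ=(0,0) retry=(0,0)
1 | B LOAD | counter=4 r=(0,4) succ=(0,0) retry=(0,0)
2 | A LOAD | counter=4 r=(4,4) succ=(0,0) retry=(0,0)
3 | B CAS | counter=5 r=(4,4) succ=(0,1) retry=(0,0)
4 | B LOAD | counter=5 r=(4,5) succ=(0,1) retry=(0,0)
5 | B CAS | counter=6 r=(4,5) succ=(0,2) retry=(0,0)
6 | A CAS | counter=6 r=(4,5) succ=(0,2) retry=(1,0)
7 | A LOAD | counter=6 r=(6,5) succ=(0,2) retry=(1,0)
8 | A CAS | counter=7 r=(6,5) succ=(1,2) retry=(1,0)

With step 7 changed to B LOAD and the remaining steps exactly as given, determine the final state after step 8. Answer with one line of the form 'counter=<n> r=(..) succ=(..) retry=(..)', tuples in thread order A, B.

(re-executing from step 7 with the substitution; state before step 7: counter=6 r=(4,5) succ=(0,2) retry=(1,0))
7 | B LOAD | counter=6 r=(4,6) succ=(0,2) retry=(1,0)
8 | A CAS | counter=6 r=(4,6) succ=(0,2) retry=(2,0)

counter=6 r=(4,6) succ=(0,2) retry=(2,0)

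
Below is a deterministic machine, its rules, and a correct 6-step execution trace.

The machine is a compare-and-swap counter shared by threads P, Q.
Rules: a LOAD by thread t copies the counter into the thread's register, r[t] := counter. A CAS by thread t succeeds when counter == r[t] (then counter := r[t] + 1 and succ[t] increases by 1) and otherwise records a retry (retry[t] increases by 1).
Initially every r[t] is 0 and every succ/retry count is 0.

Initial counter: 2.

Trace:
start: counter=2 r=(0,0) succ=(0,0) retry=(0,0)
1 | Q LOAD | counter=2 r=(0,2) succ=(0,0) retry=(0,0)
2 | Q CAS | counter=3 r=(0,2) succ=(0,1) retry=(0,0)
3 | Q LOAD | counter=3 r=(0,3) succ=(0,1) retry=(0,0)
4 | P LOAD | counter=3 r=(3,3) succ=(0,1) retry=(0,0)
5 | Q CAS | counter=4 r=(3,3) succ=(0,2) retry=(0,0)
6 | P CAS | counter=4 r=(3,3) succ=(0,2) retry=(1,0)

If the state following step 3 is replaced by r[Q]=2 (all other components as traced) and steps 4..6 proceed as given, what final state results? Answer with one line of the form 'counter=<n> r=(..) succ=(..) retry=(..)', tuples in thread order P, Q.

counter=4 r=(3,2) succ=(1,1) retry=(0,1)

state after step 3 := counter=3 r=(0,2) succ=(0,1) retry=(0,0)
4 | P LOAD | counter=3 r=(3,2) succ=(0,1) retry=(0,0)
5 | Q CAS | counter=3 r=(3,2) succ=(0,1) retry=(0,1)
6 | P CAS | counter=4 r=(3,2) succ=(1,1) retry=(0,1)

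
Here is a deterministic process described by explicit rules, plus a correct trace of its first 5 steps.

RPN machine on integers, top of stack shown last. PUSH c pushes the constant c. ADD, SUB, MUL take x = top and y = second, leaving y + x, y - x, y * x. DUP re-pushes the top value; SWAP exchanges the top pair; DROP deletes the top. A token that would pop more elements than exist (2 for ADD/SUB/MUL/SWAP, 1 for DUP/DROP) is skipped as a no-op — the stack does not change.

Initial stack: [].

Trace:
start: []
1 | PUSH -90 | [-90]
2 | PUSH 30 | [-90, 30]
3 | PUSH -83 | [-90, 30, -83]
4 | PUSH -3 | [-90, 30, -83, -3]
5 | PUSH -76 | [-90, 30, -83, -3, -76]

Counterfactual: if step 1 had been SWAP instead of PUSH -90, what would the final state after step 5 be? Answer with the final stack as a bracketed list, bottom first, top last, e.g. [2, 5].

(re-executing from step 1 with the substitution; state before step 1: [])
1 | SWAP | []
2 | PUSH 30 | [30]
3 | PUSH -83 | [30, -83]
4 | PUSH -3 | [30, -83, -3]
5 | PUSH -76 | [30, -83, -3, -76]

[30, -83, -3, -76]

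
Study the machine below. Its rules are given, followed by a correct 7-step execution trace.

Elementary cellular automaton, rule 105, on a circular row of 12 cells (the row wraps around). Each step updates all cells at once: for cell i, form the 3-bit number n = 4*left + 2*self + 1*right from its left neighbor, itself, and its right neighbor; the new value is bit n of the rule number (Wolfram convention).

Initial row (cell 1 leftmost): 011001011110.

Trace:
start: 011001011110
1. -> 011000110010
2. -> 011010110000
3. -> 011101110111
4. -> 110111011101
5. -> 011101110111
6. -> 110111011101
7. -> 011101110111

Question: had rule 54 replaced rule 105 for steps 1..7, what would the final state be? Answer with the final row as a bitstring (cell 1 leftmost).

(re-executing steps 1..7 under rule 54; state before step 1: 011001011110)
1. -> 100111100001
2. -> 011000010010
3. -> 100100111111
4. -> 011111000000
5. -> 100000100000
6. -> 110001110001
7. -> 001010001010

001010001010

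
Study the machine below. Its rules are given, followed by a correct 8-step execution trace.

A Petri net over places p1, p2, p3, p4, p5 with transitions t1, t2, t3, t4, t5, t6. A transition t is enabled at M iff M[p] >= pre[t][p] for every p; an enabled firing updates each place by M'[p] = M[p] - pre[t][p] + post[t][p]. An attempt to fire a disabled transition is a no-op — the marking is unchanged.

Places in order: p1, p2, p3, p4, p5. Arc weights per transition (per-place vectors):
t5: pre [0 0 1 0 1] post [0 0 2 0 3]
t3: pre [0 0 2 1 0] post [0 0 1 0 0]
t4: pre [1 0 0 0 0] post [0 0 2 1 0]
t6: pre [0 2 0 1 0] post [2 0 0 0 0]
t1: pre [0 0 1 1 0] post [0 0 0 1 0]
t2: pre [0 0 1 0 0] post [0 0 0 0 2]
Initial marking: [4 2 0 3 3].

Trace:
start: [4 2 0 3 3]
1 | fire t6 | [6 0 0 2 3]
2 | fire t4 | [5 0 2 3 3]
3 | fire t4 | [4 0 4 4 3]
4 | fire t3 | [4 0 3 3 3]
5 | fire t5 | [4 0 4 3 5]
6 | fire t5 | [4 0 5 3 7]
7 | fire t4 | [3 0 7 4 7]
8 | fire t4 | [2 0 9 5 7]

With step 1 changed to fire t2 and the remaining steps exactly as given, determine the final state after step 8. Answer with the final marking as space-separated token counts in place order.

(re-executing from step 1 with the substitution; state before step 1: [4 2 0 3 3])
1 | fire t2 | [4 2 0 3 3]
2 | fire t4 | [3 2 2 4 3]
3 | fire t4 | [2 2 4 5 3]
4 | fire t3 | [2 2 3 4 3]
5 | fire t5 | [2 2 4 4 5]
6 | fire t5 | [2 2 5 4 7]
7 | fire t4 | [1 2 7 5 7]
8 | fire t4 | [0 2 9 6 7]

0 2 9 6 7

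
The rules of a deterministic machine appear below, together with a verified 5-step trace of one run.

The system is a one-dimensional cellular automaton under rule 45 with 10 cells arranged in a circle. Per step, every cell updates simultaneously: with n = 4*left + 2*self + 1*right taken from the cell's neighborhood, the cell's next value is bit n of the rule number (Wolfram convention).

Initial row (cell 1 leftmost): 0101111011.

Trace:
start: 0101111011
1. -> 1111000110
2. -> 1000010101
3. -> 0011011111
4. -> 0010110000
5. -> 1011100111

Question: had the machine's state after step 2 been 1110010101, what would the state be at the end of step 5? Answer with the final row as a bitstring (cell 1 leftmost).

state after step 2 := 1110010101
3. -> 0000011111
4. -> 0111010000
5. -> 0100110111

0100110111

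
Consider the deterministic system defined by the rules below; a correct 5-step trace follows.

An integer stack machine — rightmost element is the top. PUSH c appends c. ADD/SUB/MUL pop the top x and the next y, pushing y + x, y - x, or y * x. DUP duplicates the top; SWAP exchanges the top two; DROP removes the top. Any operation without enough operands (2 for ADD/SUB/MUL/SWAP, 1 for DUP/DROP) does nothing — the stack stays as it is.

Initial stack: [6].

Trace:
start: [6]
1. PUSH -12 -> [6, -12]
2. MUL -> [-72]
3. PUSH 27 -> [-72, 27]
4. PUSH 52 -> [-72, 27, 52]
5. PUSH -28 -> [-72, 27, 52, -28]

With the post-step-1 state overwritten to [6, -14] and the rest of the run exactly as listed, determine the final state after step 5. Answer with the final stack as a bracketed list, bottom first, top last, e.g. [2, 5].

state after step 1 := [6, -14]
2. MUL -> [-84]
3. PUSH 27 -> [-84, 27]
4. PUSH 52 -> [-84, 27, 52]
5. PUSH -28 -> [-84, 27, 52, -28]

[-84, 27, 52, -28]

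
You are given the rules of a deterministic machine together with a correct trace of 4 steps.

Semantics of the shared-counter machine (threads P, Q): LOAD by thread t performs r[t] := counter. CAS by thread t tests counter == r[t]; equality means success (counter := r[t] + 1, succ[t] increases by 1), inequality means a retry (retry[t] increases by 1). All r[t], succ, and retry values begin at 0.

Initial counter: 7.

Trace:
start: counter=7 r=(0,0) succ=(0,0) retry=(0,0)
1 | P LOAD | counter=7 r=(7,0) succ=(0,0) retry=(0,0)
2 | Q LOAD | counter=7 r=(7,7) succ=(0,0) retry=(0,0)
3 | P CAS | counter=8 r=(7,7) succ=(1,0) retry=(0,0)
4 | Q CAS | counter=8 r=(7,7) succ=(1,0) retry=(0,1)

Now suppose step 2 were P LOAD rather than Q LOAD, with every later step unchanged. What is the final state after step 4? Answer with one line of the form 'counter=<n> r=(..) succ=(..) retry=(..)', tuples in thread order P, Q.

counter=8 r=(7,0) succ=(1,0) retry=(0,1)

(re-executing from step 2 with the substitution; state before step 2: counter=7 r=(7,0) succ=(0,0) retry=(0,0))
2 | P LOAD | counter=7 r=(7,0) succ=(0,0) retry=(0,0)
3 | P CAS | counter=8 r=(7,0) succ=(1,0) retry=(0,0)
4 | Q CAS | counter=8 r=(7,0) succ=(1,0) retry=(0,1)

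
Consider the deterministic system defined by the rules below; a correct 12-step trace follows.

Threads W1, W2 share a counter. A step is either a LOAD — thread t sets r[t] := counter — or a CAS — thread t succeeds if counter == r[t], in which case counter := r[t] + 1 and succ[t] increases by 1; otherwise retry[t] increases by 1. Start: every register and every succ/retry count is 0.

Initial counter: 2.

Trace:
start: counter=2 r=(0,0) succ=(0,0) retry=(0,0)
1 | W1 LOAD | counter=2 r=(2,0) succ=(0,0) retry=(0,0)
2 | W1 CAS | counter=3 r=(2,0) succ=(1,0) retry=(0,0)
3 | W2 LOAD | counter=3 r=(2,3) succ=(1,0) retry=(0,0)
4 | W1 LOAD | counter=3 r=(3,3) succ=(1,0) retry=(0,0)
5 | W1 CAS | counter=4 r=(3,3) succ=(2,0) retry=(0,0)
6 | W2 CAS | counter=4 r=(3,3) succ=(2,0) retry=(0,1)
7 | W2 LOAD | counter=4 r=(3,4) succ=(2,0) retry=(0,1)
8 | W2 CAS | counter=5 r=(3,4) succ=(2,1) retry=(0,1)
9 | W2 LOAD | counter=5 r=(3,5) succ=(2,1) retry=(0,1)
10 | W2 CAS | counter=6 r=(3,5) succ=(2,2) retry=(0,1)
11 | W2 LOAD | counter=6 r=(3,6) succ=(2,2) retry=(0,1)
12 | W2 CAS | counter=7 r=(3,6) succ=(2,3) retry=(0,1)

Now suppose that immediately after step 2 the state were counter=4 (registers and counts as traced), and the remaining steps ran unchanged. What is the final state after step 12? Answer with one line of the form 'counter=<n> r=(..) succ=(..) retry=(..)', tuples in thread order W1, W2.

state after step 2 := counter=4 r=(2,0) succ=(1,0) retry=(0,0)
3 | W2 LOAD | counter=4 r=(2,4) succ=(1,0) retry=(0,0)
4 | W1 LOAD | counter=4 r=(4,4) succ=(1,0) retry=(0,0)
5 | W1 CAS | counter=5 r=(4,4) succ=(2,0) retry=(0,0)
6 | W2 CAS | counter=5 r=(4,4) succ=(2,0) retry=(0,1)
7 | W2 LOAD | counter=5 r=(4,5) succ=(2,0) retry=(0,1)
8 | W2 CAS | counter=6 r=(4,5) succ=(2,1) retry=(0,1)
9 | W2 LOAD | counter=6 r=(4,6) succ=(2,1) retry=(0,1)
10 | W2 CAS | counter=7 r=(4,6) succ=(2,2) retry=(0,1)
11 | W2 LOAD | counter=7 r=(4,7) succ=(2,2) retry=(0,1)
12 | W2 CAS | counter=8 r=(4,7) succ=(2,3) retry=(0,1)

counter=8 r=(4,7) succ=(2,3) retry=(0,1)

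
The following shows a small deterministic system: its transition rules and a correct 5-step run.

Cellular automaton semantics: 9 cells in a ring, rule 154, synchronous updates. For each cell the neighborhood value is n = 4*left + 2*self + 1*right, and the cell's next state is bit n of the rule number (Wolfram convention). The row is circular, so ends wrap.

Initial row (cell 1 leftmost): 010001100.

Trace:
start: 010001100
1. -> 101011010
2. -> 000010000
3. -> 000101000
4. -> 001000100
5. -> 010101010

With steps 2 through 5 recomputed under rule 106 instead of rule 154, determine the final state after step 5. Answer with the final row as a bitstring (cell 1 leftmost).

110111001

(re-executing steps 2..5 under rule 106; state before step 2: 101011010)
2. -> 010111101
3. -> 101100110
4. -> 011101111
5. -> 110111001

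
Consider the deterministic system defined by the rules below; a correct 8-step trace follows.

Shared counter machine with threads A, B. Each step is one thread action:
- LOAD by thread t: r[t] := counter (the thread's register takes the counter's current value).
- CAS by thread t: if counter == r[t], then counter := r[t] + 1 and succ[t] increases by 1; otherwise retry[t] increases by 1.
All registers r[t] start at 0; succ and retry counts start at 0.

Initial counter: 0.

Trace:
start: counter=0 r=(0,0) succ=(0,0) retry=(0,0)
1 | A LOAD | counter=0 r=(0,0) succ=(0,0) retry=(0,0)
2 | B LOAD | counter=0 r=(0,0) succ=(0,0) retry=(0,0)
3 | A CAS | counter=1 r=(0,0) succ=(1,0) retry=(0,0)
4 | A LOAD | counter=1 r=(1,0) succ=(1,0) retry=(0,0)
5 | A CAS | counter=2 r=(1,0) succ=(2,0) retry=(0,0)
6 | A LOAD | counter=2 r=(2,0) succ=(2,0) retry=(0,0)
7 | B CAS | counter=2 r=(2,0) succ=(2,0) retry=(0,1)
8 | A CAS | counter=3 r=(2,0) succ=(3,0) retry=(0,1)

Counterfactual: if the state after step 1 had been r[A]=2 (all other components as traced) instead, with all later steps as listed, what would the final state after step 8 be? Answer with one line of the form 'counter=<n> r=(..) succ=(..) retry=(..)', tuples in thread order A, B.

counter=2 r=(1,0) succ=(2,0) retry=(1,1)

state after step 1 := counter=0 r=(2,0) succ=(0,0) retry=(0,0)
2 | B LOAD | counter=0 r=(2,0) succ=(0,0) retry=(0,0)
3 | A CAS | counter=0 r=(2,0) succ=(0,0) retry=(1,0)
4 | A LOAD | counter=0 r=(0,0) succ=(0,0) retry=(1,0)
5 | A CAS | counter=1 r=(0,0) succ=(1,0) retry=(1,0)
6 | A LOAD | counter=1 r=(1,0) succ=(1,0) retry=(1,0)
7 | B CAS | counter=1 r=(1,0) succ=(1,0) retry=(1,1)
8 | A CAS | counter=2 r=(1,0) succ=(2,0) retry=(1,1)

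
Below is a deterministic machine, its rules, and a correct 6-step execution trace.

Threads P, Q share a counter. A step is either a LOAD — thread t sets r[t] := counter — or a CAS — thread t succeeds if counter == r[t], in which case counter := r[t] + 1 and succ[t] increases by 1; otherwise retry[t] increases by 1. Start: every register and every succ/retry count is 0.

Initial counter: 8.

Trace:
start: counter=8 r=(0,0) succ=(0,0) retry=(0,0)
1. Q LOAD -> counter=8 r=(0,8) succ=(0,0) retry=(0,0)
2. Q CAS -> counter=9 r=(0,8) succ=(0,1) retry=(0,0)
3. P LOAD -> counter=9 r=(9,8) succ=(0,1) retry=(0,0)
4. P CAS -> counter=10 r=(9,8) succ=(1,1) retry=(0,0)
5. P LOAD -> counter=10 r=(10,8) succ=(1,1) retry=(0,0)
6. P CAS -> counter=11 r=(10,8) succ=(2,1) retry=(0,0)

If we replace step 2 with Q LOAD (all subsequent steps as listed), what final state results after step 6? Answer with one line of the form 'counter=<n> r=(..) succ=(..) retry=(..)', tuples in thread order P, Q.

counter=10 r=(9,8) succ=(2,0) retry=(0,0)

(re-executing from step 2 with the substitution; state before step 2: counter=8 r=(0,8) succ=(0,0) retry=(0,0))
2. Q LOAD -> counter=8 r=(0,8) succ=(0,0) retry=(0,0)
3. P LOAD -> counter=8 r=(8,8) succ=(0,0) retry=(0,0)
4. P CAS -> counter=9 r=(8,8) succ=(1,0) retry=(0,0)
5. P LOAD -> counter=9 r=(9,8) succ=(1,0) retry=(0,0)
6. P CAS -> counter=10 r=(9,8) succ=(2,0) retry=(0,0)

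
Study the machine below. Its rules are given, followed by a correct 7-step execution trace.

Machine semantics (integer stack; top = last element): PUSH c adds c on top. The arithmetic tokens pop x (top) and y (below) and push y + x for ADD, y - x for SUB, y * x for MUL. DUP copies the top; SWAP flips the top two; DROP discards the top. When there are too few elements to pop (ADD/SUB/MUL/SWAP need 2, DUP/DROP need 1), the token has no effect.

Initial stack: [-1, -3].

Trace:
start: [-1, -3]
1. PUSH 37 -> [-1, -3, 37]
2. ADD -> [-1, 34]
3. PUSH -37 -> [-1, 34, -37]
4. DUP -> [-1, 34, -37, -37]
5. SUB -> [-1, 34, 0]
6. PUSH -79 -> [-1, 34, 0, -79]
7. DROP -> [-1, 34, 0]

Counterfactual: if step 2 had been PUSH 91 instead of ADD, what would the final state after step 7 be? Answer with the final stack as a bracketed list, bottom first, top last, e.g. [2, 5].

[-1, -3, 37, 91, 0]

(re-executing from step 2 with the substitution; state before step 2: [-1, -3, 37])
2. PUSH 91 -> [-1, -3, 37, 91]
3. PUSH -37 -> [-1, -3, 37, 91, -37]
4. DUP -> [-1, -3, 37, 91, -37, -37]
5. SUB -> [-1, -3, 37, 91, 0]
6. PUSH -79 -> [-1, -3, 37, 91, 0, -79]
7. DROP -> [-1, -3, 37, 91, 0]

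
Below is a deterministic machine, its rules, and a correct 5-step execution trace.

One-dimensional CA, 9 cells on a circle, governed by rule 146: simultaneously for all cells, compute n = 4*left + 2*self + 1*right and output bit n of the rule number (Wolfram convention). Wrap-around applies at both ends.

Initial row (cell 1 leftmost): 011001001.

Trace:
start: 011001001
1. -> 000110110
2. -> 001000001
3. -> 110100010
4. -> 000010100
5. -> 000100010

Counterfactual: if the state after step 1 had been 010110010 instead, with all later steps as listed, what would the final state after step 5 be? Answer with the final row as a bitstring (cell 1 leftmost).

state after step 1 := 010110010
2. -> 100001101
3. -> 010010000
4. -> 101101000
5. -> 000000101

000000101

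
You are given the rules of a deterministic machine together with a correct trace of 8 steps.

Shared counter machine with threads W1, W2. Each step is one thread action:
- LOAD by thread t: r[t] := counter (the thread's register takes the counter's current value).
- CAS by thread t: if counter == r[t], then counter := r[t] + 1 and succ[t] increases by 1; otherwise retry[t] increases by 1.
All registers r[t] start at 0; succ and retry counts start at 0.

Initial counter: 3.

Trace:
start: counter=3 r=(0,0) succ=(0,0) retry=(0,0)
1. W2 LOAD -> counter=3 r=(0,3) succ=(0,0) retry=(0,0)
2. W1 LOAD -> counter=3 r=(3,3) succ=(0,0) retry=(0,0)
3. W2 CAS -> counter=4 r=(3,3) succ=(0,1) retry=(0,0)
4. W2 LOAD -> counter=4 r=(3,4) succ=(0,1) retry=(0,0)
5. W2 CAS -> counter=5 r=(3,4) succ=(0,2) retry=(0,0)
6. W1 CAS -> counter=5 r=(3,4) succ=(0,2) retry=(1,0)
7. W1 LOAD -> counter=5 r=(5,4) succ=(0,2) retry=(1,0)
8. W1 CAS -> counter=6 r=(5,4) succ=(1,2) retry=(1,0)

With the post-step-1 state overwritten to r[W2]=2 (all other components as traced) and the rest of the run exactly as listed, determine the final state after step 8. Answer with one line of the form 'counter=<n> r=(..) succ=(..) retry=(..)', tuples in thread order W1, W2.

counter=5 r=(4,3) succ=(1,1) retry=(1,1)

state after step 1 := counter=3 r=(0,2) succ=(0,0) retry=(0,0)
2. W1 LOAD -> counter=3 r=(3,2) succ=(0,0) retry=(0,0)
3. W2 CAS -> counter=3 r=(3,2) succ=(0,0) retry=(0,1)
4. W2 LOAD -> counter=3 r=(3,3) succ=(0,0) retry=(0,1)
5. W2 CAS -> counter=4 r=(3,3) succ=(0,1) retry=(0,1)
6. W1 CAS -> counter=4 r=(3,3) succ=(0,1) retry=(1,1)
7. W1 LOAD -> counter=4 r=(4,3) succ=(0,1) retry=(1,1)
8. W1 CAS -> counter=5 r=(4,3) succ=(1,1) retry=(1,1)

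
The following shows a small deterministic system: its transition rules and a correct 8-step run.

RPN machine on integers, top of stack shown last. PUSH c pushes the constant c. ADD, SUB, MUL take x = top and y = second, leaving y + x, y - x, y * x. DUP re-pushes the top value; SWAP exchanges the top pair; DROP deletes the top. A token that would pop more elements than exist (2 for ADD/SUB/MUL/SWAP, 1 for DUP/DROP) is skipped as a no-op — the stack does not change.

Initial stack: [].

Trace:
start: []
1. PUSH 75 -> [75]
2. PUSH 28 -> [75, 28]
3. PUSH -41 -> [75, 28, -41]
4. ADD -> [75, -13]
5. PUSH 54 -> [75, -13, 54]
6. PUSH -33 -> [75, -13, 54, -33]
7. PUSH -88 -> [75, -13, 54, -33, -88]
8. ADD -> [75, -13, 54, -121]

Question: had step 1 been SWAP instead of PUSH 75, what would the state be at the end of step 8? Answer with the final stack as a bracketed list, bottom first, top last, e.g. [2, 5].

(re-executing from step 1 with the substitution; state before step 1: [])
1. SWAP -> []
2. PUSH 28 -> [28]
3. PUSH -41 -> [28, -41]
4. ADD -> [-13]
5. PUSH 54 -> [-13, 54]
6. PUSH -33 -> [-13, 54, -33]
7. PUSH -88 -> [-13, 54, -33, -88]
8. ADD -> [-13, 54, -121]

[-13, 54, -121]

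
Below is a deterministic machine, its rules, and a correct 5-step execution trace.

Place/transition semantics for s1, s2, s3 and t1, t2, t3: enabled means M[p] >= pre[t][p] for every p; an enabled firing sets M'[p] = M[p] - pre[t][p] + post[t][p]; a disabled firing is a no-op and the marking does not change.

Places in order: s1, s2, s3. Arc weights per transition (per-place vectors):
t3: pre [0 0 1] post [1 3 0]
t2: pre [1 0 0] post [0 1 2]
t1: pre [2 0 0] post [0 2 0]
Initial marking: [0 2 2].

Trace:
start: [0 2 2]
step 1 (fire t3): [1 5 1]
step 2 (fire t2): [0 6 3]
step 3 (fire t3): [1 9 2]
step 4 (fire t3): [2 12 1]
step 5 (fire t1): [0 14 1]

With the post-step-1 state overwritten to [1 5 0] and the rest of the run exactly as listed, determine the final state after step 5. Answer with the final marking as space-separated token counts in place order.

state after step 1 := [1 5 0]
step 2 (fire t2): [0 6 2]
step 3 (fire t3): [1 9 1]
step 4 (fire t3): [2 12 0]
step 5 (fire t1): [0 14 0]

0 14 0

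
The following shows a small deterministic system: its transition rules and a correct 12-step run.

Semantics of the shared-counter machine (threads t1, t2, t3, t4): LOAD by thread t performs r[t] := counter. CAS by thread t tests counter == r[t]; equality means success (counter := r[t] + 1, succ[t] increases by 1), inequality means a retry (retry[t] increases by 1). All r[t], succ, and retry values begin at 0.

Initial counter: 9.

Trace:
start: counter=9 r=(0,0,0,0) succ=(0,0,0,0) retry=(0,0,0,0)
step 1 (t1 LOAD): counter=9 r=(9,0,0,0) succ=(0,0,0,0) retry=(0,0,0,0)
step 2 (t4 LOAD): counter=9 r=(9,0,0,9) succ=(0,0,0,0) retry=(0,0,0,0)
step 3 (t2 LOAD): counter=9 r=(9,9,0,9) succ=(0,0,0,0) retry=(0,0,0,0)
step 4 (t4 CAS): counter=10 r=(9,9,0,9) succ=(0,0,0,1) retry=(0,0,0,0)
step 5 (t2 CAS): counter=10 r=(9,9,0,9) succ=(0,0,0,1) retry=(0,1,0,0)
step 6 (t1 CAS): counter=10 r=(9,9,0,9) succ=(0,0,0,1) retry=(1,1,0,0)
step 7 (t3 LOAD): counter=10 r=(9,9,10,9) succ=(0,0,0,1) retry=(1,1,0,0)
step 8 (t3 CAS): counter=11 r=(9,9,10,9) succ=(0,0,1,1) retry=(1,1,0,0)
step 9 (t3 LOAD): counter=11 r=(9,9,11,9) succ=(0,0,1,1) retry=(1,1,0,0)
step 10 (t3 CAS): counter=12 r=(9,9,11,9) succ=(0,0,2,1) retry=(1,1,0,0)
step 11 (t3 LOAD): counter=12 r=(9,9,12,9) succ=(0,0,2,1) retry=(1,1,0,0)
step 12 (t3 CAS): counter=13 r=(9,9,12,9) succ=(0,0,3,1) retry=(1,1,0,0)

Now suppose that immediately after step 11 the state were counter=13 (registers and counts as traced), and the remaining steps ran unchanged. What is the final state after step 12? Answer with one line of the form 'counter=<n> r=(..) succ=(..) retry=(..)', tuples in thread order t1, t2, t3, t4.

counter=13 r=(9,9,12,9) succ=(0,0,2,1) retry=(1,1,1,0)

state after step 11 := counter=13 r=(9,9,12,9) succ=(0,0,2,1) retry=(1,1,0,0)
step 12 (t3 CAS): counter=13 r=(9,9,12,9) succ=(0,0,2,1) retry=(1,1,1,0)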